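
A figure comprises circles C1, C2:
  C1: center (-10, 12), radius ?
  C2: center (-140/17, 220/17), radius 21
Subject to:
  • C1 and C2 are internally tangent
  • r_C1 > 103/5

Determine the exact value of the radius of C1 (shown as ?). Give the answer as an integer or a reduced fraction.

23

1. [int C1,C2]  r_C1² − 42r_C1 + 437 = 0  ⇒  r_C1 = 19 or 23
2. given r_C1 > 103/5: keep 23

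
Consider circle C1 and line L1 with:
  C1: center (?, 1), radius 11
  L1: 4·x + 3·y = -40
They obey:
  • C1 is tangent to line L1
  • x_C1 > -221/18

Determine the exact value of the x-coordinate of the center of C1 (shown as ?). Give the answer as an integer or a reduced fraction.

3

1. [C1‖L1]  x_C1² + (43/2)x_C1 − 147/2 = 0  ⇒  x_C1 = -49/2 or 3
2. given x_C1 > -221/18: keep 3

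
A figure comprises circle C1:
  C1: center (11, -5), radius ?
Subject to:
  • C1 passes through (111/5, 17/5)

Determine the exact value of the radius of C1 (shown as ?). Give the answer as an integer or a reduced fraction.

14

1. [C1∋P]  r_C1² − 196 = 0  ⇒  r_C1 = 14 (r>0 drops 1)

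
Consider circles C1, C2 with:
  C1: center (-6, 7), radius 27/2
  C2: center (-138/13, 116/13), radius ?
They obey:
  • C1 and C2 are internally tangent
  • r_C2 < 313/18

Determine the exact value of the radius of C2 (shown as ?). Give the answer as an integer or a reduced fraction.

17/2

1. [int C1,C2]  r_C2² − 27r_C2 + 629/4 = 0  ⇒  r_C2 = 17/2 or 37/2
2. given r_C2 < 313/18: keep 17/2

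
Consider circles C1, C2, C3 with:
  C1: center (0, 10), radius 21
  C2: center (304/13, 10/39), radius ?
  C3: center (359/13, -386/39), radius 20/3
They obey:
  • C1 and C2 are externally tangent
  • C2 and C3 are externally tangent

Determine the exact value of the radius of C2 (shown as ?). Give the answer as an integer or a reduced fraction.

1. [ext C1·C2]  r_C2² + 42r_C2 − 1807/9 = 0  ⇒  r_C2 = 13/3 (r>0 drops 1)
2. [ext C2·C3]  r_C2² + (40/3)r_C2 − 689/9 = 0  ⇒  r_C2 = 13/3 (r>0 drops 1)

13/3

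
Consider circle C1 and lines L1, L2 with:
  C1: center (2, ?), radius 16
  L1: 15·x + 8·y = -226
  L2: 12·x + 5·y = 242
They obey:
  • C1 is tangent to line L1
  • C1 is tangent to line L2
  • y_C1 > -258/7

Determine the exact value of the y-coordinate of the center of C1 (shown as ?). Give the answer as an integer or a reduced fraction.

2

1. [C1‖L1]  y_C1² + 64y_C1 − 132 = 0  ⇒  y_C1 = -66 or 2
2. [C1‖L2]  y_C1² − (436/5)y_C1 + 852/5 = 0  ⇒  y_C1 = 2 or 426/5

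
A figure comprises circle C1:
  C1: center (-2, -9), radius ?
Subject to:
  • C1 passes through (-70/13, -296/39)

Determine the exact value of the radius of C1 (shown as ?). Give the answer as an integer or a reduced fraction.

1. [C1∋P]  r_C1² − 121/9 = 0  ⇒  r_C1 = 11/3 (r>0 drops 1)

11/3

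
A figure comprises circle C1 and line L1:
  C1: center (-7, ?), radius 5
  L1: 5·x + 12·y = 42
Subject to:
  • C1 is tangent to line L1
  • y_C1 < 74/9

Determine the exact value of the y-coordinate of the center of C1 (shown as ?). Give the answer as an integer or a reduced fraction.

1. [C1‖L1]  y_C1² − (77/6)y_C1 + 71/6 = 0  ⇒  y_C1 = 1 or 71/6
2. given y_C1 < 74/9: keep 1

1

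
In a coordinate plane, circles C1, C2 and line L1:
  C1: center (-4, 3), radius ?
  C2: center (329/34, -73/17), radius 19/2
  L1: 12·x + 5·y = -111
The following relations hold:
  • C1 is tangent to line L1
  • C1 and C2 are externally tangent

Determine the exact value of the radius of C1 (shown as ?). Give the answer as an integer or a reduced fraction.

1. [C1‖L1]  r_C1² − 36 = 0  ⇒  r_C1 = 6 (r>0 drops 1)
2. [ext C1·C2]  r_C1² + 19r_C1 − 150 = 0  ⇒  r_C1 = 6 (r>0 drops 1)

6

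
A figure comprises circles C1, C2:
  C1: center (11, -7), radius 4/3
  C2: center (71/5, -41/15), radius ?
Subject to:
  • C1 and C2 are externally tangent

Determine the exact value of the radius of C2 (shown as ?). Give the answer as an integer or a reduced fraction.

4

1. [ext C1·C2]  r_C2² + (8/3)r_C2 − 80/3 = 0  ⇒  r_C2 = 4 (r>0 drops 1)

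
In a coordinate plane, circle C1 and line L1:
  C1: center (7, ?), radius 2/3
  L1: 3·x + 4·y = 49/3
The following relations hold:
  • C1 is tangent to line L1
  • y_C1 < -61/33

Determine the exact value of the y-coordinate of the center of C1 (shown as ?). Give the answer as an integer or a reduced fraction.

1. [C1‖L1]  y_C1² + (7/3)y_C1 + 2/3 = 0  ⇒  y_C1 = -2 or -1/3
2. given y_C1 < -61/33: keep -2

-2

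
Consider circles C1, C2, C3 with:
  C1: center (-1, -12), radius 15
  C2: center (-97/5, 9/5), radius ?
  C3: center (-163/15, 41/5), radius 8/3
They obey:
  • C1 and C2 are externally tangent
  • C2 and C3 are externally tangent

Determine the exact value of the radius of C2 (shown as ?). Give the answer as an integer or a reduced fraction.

8

1. [ext C1·C2]  r_C2² + 30r_C2 − 304 = 0  ⇒  r_C2 = 8 (r>0 drops 1)
2. [ext C2·C3]  r_C2² + (16/3)r_C2 − 320/3 = 0  ⇒  r_C2 = 8 (r>0 drops 1)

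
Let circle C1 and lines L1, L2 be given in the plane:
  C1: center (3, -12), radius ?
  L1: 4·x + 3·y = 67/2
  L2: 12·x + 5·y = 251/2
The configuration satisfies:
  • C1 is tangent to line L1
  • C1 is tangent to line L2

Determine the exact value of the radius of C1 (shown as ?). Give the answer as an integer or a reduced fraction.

23/2

1. [C1‖L1]  r_C1² − 529/4 = 0  ⇒  r_C1 = 23/2 (r>0 drops 1)
2. [C1‖L2]  r_C1² − 529/4 = 0  ⇒  r_C1 = 23/2 (r>0 drops 1)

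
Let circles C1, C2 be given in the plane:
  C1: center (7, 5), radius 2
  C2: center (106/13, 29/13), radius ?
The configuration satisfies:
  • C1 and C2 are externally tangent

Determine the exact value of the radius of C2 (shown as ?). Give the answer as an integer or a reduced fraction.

1. [ext C1·C2]  r_C2² + 4r_C2 − 5 = 0  ⇒  r_C2 = 1 (r>0 drops 1)

1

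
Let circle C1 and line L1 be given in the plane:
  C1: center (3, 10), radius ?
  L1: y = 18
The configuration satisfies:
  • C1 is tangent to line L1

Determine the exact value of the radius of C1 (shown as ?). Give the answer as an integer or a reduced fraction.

8

1. [C1‖L1]  r_C1² − 64 = 0  ⇒  r_C1 = 8 (r>0 drops 1)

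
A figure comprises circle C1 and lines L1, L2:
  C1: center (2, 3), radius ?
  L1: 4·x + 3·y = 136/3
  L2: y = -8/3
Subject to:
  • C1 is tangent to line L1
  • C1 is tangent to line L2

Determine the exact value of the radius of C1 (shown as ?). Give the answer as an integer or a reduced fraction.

17/3

1. [C1‖L1]  r_C1² − 289/9 = 0  ⇒  r_C1 = 17/3 (r>0 drops 1)
2. [C1‖L2]  r_C1² − 289/9 = 0  ⇒  r_C1 = 17/3 (r>0 drops 1)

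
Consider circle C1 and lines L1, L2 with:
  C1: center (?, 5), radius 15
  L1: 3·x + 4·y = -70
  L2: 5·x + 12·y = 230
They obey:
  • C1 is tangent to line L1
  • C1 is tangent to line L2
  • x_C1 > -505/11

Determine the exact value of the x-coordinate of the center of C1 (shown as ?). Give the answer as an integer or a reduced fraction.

1. [C1‖L1]  x_C1² + 60x_C1 + 275 = 0  ⇒  x_C1 = -55 or -5
2. [C1‖L2]  x_C1² − 68x_C1 − 365 = 0  ⇒  x_C1 = -5 or 73

-5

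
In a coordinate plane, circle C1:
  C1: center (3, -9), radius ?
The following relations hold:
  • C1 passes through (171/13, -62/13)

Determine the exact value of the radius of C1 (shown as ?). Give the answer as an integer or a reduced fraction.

1. [C1∋P]  r_C1² − 121 = 0  ⇒  r_C1 = 11 (r>0 drops 1)

11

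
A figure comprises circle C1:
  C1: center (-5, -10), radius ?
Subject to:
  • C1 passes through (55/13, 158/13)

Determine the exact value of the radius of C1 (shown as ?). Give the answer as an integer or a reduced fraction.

24

1. [C1∋P]  r_C1² − 576 = 0  ⇒  r_C1 = 24 (r>0 drops 1)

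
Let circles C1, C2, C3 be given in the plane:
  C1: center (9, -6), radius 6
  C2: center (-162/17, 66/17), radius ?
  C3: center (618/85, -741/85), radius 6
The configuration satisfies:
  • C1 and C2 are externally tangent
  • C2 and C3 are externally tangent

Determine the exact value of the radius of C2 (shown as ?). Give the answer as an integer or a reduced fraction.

1. [ext C1·C2]  r_C2² + 12r_C2 − 405 = 0  ⇒  r_C2 = 15 (r>0 drops 1)
2. [ext C2·C3]  r_C2² + 12r_C2 − 405 = 0  ⇒  r_C2 = 15 (r>0 drops 1)

15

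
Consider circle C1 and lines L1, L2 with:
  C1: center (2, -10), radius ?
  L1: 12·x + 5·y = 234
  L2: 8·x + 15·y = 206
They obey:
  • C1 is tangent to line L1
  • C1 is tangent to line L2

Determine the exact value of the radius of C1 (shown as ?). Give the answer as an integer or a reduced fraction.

1. [C1‖L1]  r_C1² − 400 = 0  ⇒  r_C1 = 20 (r>0 drops 1)
2. [C1‖L2]  r_C1² − 400 = 0  ⇒  r_C1 = 20 (r>0 drops 1)

20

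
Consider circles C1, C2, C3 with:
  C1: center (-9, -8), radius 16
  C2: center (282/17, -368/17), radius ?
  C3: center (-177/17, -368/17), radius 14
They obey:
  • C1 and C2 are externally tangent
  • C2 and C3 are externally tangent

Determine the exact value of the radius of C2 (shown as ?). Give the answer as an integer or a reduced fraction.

13

1. [ext C1·C2]  r_C2² + 32r_C2 − 585 = 0  ⇒  r_C2 = 13 (r>0 drops 1)
2. [ext C2·C3]  r_C2² + 28r_C2 − 533 = 0  ⇒  r_C2 = 13 (r>0 drops 1)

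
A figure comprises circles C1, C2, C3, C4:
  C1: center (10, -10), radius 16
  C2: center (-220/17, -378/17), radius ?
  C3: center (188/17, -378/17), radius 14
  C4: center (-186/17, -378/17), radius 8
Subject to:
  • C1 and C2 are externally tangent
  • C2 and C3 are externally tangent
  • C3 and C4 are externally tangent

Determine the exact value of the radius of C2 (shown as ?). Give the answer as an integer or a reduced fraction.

1. [ext C1·C2]  r_C2² + 32r_C2 − 420 = 0  ⇒  r_C2 = 10 (r>0 drops 1)
2. [ext C2·C3]  r_C2² + 28r_C2 − 380 = 0  ⇒  r_C2 = 10 (r>0 drops 1)

10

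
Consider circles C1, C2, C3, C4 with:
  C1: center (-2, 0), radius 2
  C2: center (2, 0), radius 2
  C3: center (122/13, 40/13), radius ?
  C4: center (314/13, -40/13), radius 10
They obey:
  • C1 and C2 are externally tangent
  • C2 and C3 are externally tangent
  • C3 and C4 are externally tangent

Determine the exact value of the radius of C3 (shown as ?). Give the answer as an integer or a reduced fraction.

6

1. [ext C2·C3]  r_C3² + 4r_C3 − 60 = 0  ⇒  r_C3 = 6 (r>0 drops 1)
2. [ext C3·C4]  r_C3² + 20r_C3 − 156 = 0  ⇒  r_C3 = 6 (r>0 drops 1)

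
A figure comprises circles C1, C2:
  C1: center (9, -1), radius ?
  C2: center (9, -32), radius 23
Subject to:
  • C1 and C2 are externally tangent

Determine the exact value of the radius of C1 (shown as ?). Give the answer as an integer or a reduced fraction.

8

1. [ext C1·C2]  r_C1² + 46r_C1 − 432 = 0  ⇒  r_C1 = 8 (r>0 drops 1)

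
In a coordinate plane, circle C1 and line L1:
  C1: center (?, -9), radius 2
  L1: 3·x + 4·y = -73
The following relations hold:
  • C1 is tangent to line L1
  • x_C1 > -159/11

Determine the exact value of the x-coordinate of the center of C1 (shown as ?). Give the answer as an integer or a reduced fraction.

1. [C1‖L1]  x_C1² + (74/3)x_C1 + 141 = 0  ⇒  x_C1 = -47/3 or -9
2. given x_C1 > -159/11: keep -9

-9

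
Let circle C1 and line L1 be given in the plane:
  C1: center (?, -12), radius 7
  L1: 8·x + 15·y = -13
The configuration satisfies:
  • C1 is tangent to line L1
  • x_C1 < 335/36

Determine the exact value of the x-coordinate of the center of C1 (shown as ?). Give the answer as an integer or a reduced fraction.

1. [C1‖L1]  x_C1² − (167/4)x_C1 + 429/2 = 0  ⇒  x_C1 = 6 or 143/4
2. given x_C1 < 335/36: keep 6

6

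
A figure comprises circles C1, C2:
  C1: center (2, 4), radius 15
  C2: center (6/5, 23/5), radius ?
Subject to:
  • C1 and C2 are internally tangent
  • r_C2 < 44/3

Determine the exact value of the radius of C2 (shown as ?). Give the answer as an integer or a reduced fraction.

14

1. [int C1,C2]  r_C2² − 30r_C2 + 224 = 0  ⇒  r_C2 = 14 or 16
2. given r_C2 < 44/3: keep 14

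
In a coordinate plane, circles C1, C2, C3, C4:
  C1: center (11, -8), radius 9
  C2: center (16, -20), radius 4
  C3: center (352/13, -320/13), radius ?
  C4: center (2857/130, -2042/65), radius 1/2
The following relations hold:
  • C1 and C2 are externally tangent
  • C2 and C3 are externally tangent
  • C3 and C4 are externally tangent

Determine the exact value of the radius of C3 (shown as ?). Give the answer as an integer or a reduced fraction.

8

1. [ext C2·C3]  r_C3² + 8r_C3 − 128 = 0  ⇒  r_C3 = 8 (r>0 drops 1)
2. [ext C3·C4]  r_C3² + 1r_C3 − 72 = 0  ⇒  r_C3 = 8 (r>0 drops 1)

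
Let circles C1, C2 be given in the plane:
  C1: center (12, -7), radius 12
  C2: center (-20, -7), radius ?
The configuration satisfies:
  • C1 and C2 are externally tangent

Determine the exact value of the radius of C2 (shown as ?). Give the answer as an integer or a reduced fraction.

20

1. [ext C1·C2]  r_C2² + 24r_C2 − 880 = 0  ⇒  r_C2 = 20 (r>0 drops 1)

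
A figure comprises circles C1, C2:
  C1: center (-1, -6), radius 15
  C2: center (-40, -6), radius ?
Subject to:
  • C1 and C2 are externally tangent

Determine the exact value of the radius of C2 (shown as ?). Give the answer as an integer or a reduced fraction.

24

1. [ext C1·C2]  r_C2² + 30r_C2 − 1296 = 0  ⇒  r_C2 = 24 (r>0 drops 1)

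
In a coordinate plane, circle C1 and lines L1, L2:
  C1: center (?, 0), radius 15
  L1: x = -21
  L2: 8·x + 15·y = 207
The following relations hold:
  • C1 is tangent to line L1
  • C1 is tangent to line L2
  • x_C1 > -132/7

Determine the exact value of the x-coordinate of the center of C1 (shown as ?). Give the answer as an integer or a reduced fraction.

1. [C1‖L1]  x_C1² + 42x_C1 + 216 = 0  ⇒  x_C1 = -36 or -6
2. [C1‖L2]  x_C1² − (207/4)x_C1 − 693/2 = 0  ⇒  x_C1 = -6 or 231/4

-6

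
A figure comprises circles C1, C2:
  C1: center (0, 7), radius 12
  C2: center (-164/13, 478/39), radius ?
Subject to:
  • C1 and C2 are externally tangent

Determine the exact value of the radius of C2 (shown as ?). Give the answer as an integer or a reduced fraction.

5/3

1. [ext C1·C2]  r_C2² + 24r_C2 − 385/9 = 0  ⇒  r_C2 = 5/3 (r>0 drops 1)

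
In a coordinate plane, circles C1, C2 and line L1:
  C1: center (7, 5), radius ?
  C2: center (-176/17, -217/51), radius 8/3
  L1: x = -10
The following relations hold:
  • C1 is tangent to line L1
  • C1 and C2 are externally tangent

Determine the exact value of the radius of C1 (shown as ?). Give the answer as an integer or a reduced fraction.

1. [C1‖L1]  r_C1² − 289 = 0  ⇒  r_C1 = 17 (r>0 drops 1)
2. [ext C1·C2]  r_C1² + (16/3)r_C1 − 1139/3 = 0  ⇒  r_C1 = 17 (r>0 drops 1)

17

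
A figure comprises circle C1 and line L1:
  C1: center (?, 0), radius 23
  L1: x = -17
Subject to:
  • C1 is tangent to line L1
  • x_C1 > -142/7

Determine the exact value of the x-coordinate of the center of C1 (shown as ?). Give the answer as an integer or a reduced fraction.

1. [C1‖L1]  x_C1² + 34x_C1 − 240 = 0  ⇒  x_C1 = -40 or 6
2. given x_C1 > -142/7: keep 6

6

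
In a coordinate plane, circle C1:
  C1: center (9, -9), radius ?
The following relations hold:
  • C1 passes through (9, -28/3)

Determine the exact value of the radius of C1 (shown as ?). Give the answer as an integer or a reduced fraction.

1. [C1∋P]  r_C1² − 1/9 = 0  ⇒  r_C1 = 1/3 (r>0 drops 1)

1/3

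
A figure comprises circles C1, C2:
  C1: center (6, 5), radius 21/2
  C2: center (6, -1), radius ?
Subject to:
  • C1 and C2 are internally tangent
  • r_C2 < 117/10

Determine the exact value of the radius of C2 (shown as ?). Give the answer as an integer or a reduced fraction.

9/2

1. [int C1,C2]  r_C2² − 21r_C2 + 297/4 = 0  ⇒  r_C2 = 9/2 or 33/2
2. given r_C2 < 117/10: keep 9/2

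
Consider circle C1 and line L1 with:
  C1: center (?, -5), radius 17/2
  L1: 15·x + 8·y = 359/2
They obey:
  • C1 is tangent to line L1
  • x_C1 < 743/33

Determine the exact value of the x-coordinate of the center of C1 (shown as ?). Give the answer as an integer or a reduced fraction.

5

1. [C1‖L1]  x_C1² − (439/15)x_C1 + 364/3 = 0  ⇒  x_C1 = 5 or 364/15
2. given x_C1 < 743/33: keep 5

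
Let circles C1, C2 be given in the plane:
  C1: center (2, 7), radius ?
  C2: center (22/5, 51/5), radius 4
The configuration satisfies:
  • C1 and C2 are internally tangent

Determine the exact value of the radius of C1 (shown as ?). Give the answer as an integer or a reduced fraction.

8

1. [int C1,C2]  r_C1² − 8r_C1 = 0  ⇒  r_C1 = 8 (r>0 drops 1)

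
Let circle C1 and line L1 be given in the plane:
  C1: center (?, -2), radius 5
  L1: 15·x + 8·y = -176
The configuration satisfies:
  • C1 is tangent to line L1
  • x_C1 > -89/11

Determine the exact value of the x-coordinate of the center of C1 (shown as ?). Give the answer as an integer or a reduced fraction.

-5

1. [C1‖L1]  x_C1² + (64/3)x_C1 + 245/3 = 0  ⇒  x_C1 = -49/3 or -5
2. given x_C1 > -89/11: keep -5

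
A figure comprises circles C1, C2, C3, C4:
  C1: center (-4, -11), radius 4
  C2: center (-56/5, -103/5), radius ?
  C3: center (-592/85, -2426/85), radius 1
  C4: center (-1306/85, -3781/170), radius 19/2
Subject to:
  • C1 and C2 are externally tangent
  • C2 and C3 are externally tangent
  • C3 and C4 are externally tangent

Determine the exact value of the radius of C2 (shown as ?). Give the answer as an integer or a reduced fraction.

8

1. [ext C1·C2]  r_C2² + 8r_C2 − 128 = 0  ⇒  r_C2 = 8 (r>0 drops 1)
2. [ext C2·C3]  r_C2² + 2r_C2 − 80 = 0  ⇒  r_C2 = 8 (r>0 drops 1)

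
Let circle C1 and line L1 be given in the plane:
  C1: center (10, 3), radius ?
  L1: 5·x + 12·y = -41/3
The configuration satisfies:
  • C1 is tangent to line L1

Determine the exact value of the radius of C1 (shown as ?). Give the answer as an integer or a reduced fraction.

1. [C1‖L1]  r_C1² − 529/9 = 0  ⇒  r_C1 = 23/3 (r>0 drops 1)

23/3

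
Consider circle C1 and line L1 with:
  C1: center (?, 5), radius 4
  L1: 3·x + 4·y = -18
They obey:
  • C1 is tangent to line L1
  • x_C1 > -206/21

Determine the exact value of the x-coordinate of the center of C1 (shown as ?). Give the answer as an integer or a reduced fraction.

-6

1. [C1‖L1]  x_C1² + (76/3)x_C1 + 116 = 0  ⇒  x_C1 = -58/3 or -6
2. given x_C1 > -206/21: keep -6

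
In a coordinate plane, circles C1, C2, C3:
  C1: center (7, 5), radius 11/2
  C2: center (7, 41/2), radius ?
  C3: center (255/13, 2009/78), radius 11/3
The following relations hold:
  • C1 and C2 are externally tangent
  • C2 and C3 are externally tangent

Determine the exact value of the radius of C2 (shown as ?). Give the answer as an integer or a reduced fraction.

10

1. [ext C1·C2]  r_C2² + 11r_C2 − 210 = 0  ⇒  r_C2 = 10 (r>0 drops 1)
2. [ext C2·C3]  r_C2² + (22/3)r_C2 − 520/3 = 0  ⇒  r_C2 = 10 (r>0 drops 1)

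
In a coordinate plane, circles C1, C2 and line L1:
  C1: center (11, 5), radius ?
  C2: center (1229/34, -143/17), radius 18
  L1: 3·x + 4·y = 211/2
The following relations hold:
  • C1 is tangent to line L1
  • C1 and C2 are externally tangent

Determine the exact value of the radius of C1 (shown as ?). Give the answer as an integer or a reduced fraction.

1. [C1‖L1]  r_C1² − 441/4 = 0  ⇒  r_C1 = 21/2 (r>0 drops 1)
2. [ext C1·C2]  r_C1² + 36r_C1 − 1953/4 = 0  ⇒  r_C1 = 21/2 (r>0 drops 1)

21/2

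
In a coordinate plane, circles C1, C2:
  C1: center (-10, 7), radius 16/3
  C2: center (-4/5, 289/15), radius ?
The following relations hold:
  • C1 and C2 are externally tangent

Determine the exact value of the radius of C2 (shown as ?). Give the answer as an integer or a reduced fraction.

1. [ext C1·C2]  r_C2² + (32/3)r_C2 − 620/3 = 0  ⇒  r_C2 = 10 (r>0 drops 1)

10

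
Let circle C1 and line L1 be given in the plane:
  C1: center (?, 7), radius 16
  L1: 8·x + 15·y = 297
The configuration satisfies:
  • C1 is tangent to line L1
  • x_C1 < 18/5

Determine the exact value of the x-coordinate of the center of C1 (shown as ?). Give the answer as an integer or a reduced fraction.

1. [C1‖L1]  x_C1² − 48x_C1 − 580 = 0  ⇒  x_C1 = -10 or 58
2. given x_C1 < 18/5: keep -10

-10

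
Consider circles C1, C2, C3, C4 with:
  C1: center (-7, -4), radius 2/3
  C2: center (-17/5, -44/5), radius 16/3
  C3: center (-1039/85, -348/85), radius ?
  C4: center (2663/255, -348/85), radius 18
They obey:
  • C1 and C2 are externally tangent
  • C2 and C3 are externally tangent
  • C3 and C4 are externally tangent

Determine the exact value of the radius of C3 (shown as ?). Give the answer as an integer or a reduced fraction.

1. [ext C2·C3]  r_C3² + (32/3)r_C3 − 644/9 = 0  ⇒  r_C3 = 14/3 (r>0 drops 1)
2. [ext C3·C4]  r_C3² + 36r_C3 − 1708/9 = 0  ⇒  r_C3 = 14/3 (r>0 drops 1)

14/3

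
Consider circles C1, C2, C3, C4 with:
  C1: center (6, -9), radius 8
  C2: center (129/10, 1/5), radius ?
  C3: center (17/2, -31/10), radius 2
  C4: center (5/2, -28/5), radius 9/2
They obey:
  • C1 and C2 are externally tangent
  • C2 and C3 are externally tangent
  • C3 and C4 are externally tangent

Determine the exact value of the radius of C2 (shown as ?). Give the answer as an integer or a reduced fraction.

1. [ext C1·C2]  r_C2² + 16r_C2 − 273/4 = 0  ⇒  r_C2 = 7/2 (r>0 drops 1)
2. [ext C2·C3]  r_C2² + 4r_C2 − 105/4 = 0  ⇒  r_C2 = 7/2 (r>0 drops 1)

7/2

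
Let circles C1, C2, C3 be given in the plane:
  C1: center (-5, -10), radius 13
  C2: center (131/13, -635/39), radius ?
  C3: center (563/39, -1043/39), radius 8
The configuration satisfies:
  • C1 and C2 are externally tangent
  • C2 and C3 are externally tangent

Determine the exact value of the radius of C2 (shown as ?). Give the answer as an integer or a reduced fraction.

10/3

1. [ext C1·C2]  r_C2² + 26r_C2 − 880/9 = 0  ⇒  r_C2 = 10/3 (r>0 drops 1)
2. [ext C2·C3]  r_C2² + 16r_C2 − 580/9 = 0  ⇒  r_C2 = 10/3 (r>0 drops 1)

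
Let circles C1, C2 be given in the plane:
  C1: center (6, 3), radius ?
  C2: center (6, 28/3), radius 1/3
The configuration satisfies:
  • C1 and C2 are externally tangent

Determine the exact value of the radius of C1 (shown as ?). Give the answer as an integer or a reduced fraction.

6

1. [ext C1·C2]  r_C1² + (2/3)r_C1 − 40 = 0  ⇒  r_C1 = 6 (r>0 drops 1)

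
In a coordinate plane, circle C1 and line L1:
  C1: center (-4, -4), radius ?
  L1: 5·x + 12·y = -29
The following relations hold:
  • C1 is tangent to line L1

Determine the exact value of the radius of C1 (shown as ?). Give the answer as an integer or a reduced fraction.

3

1. [C1‖L1]  r_C1² − 9 = 0  ⇒  r_C1 = 3 (r>0 drops 1)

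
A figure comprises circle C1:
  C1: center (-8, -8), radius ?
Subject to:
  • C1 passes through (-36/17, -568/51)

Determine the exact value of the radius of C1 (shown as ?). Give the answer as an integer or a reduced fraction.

1. [C1∋P]  r_C1² − 400/9 = 0  ⇒  r_C1 = 20/3 (r>0 drops 1)

20/3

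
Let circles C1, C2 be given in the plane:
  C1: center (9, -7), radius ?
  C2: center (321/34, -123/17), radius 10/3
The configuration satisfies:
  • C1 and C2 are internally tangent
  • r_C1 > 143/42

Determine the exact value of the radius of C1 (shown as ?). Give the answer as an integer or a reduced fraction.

1. [int C1,C2]  r_C1² − (20/3)r_C1 + 391/36 = 0  ⇒  r_C1 = 17/6 or 23/6
2. given r_C1 > 143/42: keep 23/6

23/6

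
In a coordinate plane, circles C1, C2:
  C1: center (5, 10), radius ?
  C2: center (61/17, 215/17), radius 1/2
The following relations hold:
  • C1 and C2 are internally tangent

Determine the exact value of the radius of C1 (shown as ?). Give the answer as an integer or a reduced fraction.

7/2

1. [int C1,C2]  r_C1² − 1r_C1 − 35/4 = 0  ⇒  r_C1 = 7/2 (r>0 drops 1)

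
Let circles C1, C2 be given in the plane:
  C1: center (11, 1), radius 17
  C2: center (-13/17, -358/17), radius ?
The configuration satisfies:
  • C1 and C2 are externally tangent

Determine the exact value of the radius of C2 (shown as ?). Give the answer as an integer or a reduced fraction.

1. [ext C1·C2]  r_C2² + 34r_C2 − 336 = 0  ⇒  r_C2 = 8 (r>0 drops 1)

8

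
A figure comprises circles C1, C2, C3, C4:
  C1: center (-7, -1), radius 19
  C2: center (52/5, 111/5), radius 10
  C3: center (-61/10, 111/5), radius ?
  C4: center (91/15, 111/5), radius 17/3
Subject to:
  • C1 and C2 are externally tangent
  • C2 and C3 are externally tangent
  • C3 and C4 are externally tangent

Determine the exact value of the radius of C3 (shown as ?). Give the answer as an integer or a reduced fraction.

1. [ext C2·C3]  r_C3² + 20r_C3 − 689/4 = 0  ⇒  r_C3 = 13/2 (r>0 drops 1)
2. [ext C3·C4]  r_C3² + (34/3)r_C3 − 1391/12 = 0  ⇒  r_C3 = 13/2 (r>0 drops 1)

13/2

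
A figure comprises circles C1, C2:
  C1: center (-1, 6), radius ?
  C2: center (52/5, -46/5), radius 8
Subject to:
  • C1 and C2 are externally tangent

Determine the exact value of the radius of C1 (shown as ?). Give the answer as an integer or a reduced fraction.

1. [ext C1·C2]  r_C1² + 16r_C1 − 297 = 0  ⇒  r_C1 = 11 (r>0 drops 1)

11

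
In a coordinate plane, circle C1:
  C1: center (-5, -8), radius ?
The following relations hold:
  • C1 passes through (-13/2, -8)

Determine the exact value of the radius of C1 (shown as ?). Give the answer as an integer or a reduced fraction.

1. [C1∋P]  r_C1² − 9/4 = 0  ⇒  r_C1 = 3/2 (r>0 drops 1)

3/2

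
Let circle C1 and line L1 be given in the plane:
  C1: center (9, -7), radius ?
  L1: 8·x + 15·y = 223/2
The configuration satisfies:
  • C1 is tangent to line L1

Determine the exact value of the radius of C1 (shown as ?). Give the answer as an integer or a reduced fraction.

17/2

1. [C1‖L1]  r_C1² − 289/4 = 0  ⇒  r_C1 = 17/2 (r>0 drops 1)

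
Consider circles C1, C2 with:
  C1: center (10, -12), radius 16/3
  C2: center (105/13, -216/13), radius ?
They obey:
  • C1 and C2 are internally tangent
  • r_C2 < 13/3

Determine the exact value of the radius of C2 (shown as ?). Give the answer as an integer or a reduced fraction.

1. [int C1,C2]  r_C2² − (32/3)r_C2 + 31/9 = 0  ⇒  r_C2 = 1/3 or 31/3
2. given r_C2 < 13/3: keep 1/3

1/3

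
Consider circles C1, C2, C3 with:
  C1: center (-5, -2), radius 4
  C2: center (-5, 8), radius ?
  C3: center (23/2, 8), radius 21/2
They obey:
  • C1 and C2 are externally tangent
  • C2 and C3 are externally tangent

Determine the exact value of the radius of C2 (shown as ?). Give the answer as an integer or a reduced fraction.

1. [ext C1·C2]  r_C2² + 8r_C2 − 84 = 0  ⇒  r_C2 = 6 (r>0 drops 1)
2. [ext C2·C3]  r_C2² + 21r_C2 − 162 = 0  ⇒  r_C2 = 6 (r>0 drops 1)

6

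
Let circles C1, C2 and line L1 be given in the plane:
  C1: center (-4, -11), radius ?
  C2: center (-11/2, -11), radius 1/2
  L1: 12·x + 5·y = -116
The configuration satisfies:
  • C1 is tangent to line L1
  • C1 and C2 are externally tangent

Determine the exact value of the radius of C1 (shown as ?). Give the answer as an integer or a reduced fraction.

1. [C1‖L1]  r_C1² − 1 = 0  ⇒  r_C1 = 1 (r>0 drops 1)
2. [ext C1·C2]  r_C1² + 1r_C1 − 2 = 0  ⇒  r_C1 = 1 (r>0 drops 1)

1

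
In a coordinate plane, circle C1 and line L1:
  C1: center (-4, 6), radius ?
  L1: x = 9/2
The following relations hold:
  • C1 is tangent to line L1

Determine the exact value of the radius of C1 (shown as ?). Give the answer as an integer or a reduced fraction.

17/2

1. [C1‖L1]  r_C1² − 289/4 = 0  ⇒  r_C1 = 17/2 (r>0 drops 1)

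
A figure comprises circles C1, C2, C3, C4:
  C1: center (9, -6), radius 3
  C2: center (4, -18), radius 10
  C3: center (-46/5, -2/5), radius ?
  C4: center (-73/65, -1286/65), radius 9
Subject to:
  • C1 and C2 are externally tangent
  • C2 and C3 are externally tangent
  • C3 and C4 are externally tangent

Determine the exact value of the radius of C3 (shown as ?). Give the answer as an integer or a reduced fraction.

12

1. [ext C2·C3]  r_C3² + 20r_C3 − 384 = 0  ⇒  r_C3 = 12 (r>0 drops 1)
2. [ext C3·C4]  r_C3² + 18r_C3 − 360 = 0  ⇒  r_C3 = 12 (r>0 drops 1)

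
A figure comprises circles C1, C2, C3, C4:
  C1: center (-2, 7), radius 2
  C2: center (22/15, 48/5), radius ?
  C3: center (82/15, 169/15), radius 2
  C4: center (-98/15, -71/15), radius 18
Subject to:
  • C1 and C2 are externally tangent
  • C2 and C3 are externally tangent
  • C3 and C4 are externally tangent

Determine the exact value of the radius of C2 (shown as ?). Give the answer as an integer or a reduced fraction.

1. [ext C1·C2]  r_C2² + 4r_C2 − 133/9 = 0  ⇒  r_C2 = 7/3 (r>0 drops 1)
2. [ext C2·C3]  r_C2² + 4r_C2 − 133/9 = 0  ⇒  r_C2 = 7/3 (r>0 drops 1)

7/3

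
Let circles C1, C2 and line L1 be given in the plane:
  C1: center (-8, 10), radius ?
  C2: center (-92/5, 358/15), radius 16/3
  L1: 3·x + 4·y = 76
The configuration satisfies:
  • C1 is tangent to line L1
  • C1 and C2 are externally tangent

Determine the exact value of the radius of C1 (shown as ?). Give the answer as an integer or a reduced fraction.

12

1. [C1‖L1]  r_C1² − 144 = 0  ⇒  r_C1 = 12 (r>0 drops 1)
2. [ext C1·C2]  r_C1² + (32/3)r_C1 − 272 = 0  ⇒  r_C1 = 12 (r>0 drops 1)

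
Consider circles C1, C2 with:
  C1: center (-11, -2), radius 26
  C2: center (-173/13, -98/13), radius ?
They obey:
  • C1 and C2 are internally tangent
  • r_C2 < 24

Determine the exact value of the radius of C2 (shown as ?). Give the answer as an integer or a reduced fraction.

1. [int C1,C2]  r_C2² − 52r_C2 + 640 = 0  ⇒  r_C2 = 20 or 32
2. given r_C2 < 24: keep 20

20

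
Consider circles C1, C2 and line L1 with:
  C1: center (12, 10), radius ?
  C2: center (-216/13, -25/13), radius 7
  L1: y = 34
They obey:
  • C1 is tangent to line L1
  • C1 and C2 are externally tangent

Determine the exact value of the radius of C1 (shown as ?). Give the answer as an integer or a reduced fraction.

1. [C1‖L1]  r_C1² − 576 = 0  ⇒  r_C1 = 24 (r>0 drops 1)
2. [ext C1·C2]  r_C1² + 14r_C1 − 912 = 0  ⇒  r_C1 = 24 (r>0 drops 1)

24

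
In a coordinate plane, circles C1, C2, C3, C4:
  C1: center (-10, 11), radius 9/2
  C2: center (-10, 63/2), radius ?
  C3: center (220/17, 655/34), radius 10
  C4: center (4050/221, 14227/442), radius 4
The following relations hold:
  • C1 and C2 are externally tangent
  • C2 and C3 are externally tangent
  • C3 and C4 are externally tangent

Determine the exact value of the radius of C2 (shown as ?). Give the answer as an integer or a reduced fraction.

16

1. [ext C1·C2]  r_C2² + 9r_C2 − 400 = 0  ⇒  r_C2 = 16 (r>0 drops 1)
2. [ext C2·C3]  r_C2² + 20r_C2 − 576 = 0  ⇒  r_C2 = 16 (r>0 drops 1)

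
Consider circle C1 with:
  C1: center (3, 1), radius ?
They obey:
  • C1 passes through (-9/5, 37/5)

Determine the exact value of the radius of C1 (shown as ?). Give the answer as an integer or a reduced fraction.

8

1. [C1∋P]  r_C1² − 64 = 0  ⇒  r_C1 = 8 (r>0 drops 1)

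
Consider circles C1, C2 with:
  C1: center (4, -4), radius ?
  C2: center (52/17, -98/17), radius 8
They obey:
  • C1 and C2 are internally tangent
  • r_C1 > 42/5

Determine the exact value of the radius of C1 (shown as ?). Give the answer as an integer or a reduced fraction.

10

1. [int C1,C2]  r_C1² − 16r_C1 + 60 = 0  ⇒  r_C1 = 6 or 10
2. given r_C1 > 42/5: keep 10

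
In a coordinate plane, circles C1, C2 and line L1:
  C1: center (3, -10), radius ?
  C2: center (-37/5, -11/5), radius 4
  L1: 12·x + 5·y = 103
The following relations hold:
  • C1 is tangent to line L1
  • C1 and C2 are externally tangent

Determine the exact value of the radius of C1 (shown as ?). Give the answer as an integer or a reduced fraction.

1. [C1‖L1]  r_C1² − 81 = 0  ⇒  r_C1 = 9 (r>0 drops 1)
2. [ext C1·C2]  r_C1² + 8r_C1 − 153 = 0  ⇒  r_C1 = 9 (r>0 drops 1)

9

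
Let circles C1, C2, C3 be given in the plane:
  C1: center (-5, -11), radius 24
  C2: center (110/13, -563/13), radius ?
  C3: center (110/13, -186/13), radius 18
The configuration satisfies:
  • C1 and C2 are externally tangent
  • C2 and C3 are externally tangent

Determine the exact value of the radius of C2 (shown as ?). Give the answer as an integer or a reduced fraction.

1. [ext C1·C2]  r_C2² + 48r_C2 − 649 = 0  ⇒  r_C2 = 11 (r>0 drops 1)
2. [ext C2·C3]  r_C2² + 36r_C2 − 517 = 0  ⇒  r_C2 = 11 (r>0 drops 1)

11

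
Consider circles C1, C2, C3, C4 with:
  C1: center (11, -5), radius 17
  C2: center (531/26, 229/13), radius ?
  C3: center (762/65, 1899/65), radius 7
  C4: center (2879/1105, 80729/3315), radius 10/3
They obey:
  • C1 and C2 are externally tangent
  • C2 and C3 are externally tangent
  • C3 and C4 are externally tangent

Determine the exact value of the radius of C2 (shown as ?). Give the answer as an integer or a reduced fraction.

15/2

1. [ext C1·C2]  r_C2² + 34r_C2 − 1245/4 = 0  ⇒  r_C2 = 15/2 (r>0 drops 1)
2. [ext C2·C3]  r_C2² + 14r_C2 − 645/4 = 0  ⇒  r_C2 = 15/2 (r>0 drops 1)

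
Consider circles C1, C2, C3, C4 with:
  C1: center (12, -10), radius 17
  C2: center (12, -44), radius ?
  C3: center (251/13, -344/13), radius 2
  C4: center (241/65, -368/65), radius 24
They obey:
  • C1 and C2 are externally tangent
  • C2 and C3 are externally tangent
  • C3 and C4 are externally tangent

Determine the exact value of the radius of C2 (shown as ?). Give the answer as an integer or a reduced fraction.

1. [ext C1·C2]  r_C2² + 34r_C2 − 867 = 0  ⇒  r_C2 = 17 (r>0 drops 1)
2. [ext C2·C3]  r_C2² + 4r_C2 − 357 = 0  ⇒  r_C2 = 17 (r>0 drops 1)

17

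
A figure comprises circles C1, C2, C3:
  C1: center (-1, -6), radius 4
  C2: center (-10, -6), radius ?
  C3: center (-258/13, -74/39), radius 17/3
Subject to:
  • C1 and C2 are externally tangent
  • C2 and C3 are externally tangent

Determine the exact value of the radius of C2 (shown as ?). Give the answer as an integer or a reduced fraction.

5

1. [ext C1·C2]  r_C2² + 8r_C2 − 65 = 0  ⇒  r_C2 = 5 (r>0 drops 1)
2. [ext C2·C3]  r_C2² + (34/3)r_C2 − 245/3 = 0  ⇒  r_C2 = 5 (r>0 drops 1)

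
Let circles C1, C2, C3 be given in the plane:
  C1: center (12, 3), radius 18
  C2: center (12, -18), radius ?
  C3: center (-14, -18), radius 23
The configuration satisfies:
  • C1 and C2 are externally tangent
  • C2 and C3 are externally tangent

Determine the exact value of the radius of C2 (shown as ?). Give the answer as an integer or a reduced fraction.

1. [ext C1·C2]  r_C2² + 36r_C2 − 117 = 0  ⇒  r_C2 = 3 (r>0 drops 1)
2. [ext C2·C3]  r_C2² + 46r_C2 − 147 = 0  ⇒  r_C2 = 3 (r>0 drops 1)

3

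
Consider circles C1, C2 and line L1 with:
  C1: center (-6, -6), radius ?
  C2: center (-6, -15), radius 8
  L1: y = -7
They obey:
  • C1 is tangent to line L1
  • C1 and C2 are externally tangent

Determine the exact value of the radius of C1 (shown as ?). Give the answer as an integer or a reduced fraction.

1

1. [C1‖L1]  r_C1² − 1 = 0  ⇒  r_C1 = 1 (r>0 drops 1)
2. [ext C1·C2]  r_C1² + 16r_C1 − 17 = 0  ⇒  r_C1 = 1 (r>0 drops 1)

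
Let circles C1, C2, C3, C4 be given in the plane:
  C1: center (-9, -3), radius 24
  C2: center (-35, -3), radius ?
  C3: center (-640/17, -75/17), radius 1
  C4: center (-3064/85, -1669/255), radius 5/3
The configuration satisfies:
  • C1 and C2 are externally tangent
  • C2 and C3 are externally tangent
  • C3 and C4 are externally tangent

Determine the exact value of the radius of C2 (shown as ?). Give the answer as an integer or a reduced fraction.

1. [ext C1·C2]  r_C2² + 48r_C2 − 100 = 0  ⇒  r_C2 = 2 (r>0 drops 1)
2. [ext C2·C3]  r_C2² + 2r_C2 − 8 = 0  ⇒  r_C2 = 2 (r>0 drops 1)

2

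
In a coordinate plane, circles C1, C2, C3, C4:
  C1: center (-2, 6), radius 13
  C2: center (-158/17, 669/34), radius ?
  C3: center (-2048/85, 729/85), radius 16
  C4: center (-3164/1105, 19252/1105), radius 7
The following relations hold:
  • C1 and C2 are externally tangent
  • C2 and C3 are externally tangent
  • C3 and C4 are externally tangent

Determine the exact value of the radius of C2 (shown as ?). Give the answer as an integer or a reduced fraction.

5/2

1. [ext C1·C2]  r_C2² + 26r_C2 − 285/4 = 0  ⇒  r_C2 = 5/2 (r>0 drops 1)
2. [ext C2·C3]  r_C2² + 32r_C2 − 345/4 = 0  ⇒  r_C2 = 5/2 (r>0 drops 1)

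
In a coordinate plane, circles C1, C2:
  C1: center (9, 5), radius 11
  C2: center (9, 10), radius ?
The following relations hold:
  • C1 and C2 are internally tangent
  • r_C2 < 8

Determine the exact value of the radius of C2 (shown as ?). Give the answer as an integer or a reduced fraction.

6

1. [int C1,C2]  r_C2² − 22r_C2 + 96 = 0  ⇒  r_C2 = 6 or 16
2. given r_C2 < 8: keep 6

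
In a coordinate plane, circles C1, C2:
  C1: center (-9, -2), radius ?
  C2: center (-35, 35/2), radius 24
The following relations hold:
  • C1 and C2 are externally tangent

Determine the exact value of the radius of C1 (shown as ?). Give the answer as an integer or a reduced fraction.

17/2

1. [ext C1·C2]  r_C1² + 48r_C1 − 1921/4 = 0  ⇒  r_C1 = 17/2 (r>0 drops 1)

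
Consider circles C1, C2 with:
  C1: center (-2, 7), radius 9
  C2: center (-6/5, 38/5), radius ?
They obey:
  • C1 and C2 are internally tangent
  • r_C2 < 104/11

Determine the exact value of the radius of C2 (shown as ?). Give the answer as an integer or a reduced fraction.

8

1. [int C1,C2]  r_C2² − 18r_C2 + 80 = 0  ⇒  r_C2 = 8 or 10
2. given r_C2 < 104/11: keep 8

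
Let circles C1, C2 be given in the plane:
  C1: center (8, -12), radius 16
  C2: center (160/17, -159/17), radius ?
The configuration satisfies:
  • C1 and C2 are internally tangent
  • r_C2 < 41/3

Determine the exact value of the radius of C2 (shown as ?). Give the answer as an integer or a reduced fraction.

1. [int C1,C2]  r_C2² − 32r_C2 + 247 = 0  ⇒  r_C2 = 13 or 19
2. given r_C2 < 41/3: keep 13

13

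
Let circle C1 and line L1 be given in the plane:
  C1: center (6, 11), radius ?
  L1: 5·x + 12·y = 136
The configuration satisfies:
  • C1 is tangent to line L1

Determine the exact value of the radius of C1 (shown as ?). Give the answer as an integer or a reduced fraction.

2

1. [C1‖L1]  r_C1² − 4 = 0  ⇒  r_C1 = 2 (r>0 drops 1)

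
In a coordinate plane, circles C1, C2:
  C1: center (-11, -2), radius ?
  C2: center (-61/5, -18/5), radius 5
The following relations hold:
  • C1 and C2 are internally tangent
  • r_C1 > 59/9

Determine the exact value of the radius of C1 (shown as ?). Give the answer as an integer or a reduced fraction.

7

1. [int C1,C2]  r_C1² − 10r_C1 + 21 = 0  ⇒  r_C1 = 3 or 7
2. given r_C1 > 59/9: keep 7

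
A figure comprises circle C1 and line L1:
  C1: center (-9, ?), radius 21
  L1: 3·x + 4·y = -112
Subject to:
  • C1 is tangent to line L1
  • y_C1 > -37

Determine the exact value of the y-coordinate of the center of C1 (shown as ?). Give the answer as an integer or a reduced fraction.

1. [C1‖L1]  y_C1² + (85/2)y_C1 − 475/2 = 0  ⇒  y_C1 = -95/2 or 5
2. given y_C1 > -37: keep 5

5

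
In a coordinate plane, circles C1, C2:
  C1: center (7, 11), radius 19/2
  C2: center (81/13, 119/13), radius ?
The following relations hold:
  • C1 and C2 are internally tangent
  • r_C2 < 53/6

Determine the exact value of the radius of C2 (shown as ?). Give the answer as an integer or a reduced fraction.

15/2

1. [int C1,C2]  r_C2² − 19r_C2 + 345/4 = 0  ⇒  r_C2 = 15/2 or 23/2
2. given r_C2 < 53/6: keep 15/2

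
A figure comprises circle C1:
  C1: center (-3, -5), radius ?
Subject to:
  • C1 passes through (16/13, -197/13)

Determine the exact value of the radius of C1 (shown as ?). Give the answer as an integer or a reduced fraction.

11

1. [C1∋P]  r_C1² − 121 = 0  ⇒  r_C1 = 11 (r>0 drops 1)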